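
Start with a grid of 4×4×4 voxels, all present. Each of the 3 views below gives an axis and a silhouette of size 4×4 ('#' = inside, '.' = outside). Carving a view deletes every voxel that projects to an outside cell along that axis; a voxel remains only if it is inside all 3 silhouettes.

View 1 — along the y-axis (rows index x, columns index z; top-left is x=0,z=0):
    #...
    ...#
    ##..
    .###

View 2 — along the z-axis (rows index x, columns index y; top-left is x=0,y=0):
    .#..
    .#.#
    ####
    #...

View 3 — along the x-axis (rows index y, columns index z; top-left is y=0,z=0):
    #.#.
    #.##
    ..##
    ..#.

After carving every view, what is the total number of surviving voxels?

full grid |V| = 64
after view 1 [y-axis, 7 of 16 cells solid] → remaining = 28
after view 2 [z-axis, 8 of 16 cells solid] → remaining = 14
after view 3 [x-axis, 8 of 16 cells solid] → remaining = 5

|visual hull| = 5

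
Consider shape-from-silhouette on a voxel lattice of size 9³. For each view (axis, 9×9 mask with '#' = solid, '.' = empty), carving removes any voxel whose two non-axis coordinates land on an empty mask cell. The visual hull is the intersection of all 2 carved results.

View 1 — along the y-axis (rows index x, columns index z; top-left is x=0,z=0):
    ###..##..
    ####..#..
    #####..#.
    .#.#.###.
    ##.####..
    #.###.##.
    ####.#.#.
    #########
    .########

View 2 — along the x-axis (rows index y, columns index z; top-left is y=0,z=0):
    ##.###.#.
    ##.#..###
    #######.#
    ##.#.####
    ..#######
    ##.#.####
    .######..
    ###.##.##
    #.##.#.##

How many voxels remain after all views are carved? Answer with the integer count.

voxel count = 375

initial block: 9^3 = 729
carve view 1 (along y, XZ-mask fill 56/81): 504 voxels remain
carve view 2 (along x, YZ-mask fill 60/81): 375 voxels remain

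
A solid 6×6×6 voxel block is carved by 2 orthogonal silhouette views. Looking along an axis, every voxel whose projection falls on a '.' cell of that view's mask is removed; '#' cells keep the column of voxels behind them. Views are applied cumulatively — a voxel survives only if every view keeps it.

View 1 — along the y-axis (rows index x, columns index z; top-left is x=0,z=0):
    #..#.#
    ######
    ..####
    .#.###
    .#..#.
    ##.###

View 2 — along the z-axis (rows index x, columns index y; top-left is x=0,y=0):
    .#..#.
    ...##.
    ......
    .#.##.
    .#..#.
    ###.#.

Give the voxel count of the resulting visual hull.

before carving: 216 voxels (6×6×6)
  1. axis=1 (XZ plane), |mask|=24  ⇒  voxels=144
  2. axis=2 (XY plane), |mask|=13  ⇒  voxels=54

54 voxels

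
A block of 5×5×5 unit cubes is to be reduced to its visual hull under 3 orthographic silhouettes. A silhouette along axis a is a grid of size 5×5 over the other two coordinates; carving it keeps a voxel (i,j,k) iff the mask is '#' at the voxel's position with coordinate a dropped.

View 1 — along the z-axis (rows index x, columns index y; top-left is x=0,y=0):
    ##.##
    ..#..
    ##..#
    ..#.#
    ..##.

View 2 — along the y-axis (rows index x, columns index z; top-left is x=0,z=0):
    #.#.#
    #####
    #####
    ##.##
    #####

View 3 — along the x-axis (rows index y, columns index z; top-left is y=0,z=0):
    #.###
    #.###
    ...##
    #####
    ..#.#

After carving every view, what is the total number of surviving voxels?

33 voxels

initial block: 5^3 = 125
after view 1 [z-axis, 12 of 25 cells solid] → remaining = 60
after view 2 [y-axis, 22 of 25 cells solid] → remaining = 50
after view 3 [x-axis, 17 of 25 cells solid] → remaining = 33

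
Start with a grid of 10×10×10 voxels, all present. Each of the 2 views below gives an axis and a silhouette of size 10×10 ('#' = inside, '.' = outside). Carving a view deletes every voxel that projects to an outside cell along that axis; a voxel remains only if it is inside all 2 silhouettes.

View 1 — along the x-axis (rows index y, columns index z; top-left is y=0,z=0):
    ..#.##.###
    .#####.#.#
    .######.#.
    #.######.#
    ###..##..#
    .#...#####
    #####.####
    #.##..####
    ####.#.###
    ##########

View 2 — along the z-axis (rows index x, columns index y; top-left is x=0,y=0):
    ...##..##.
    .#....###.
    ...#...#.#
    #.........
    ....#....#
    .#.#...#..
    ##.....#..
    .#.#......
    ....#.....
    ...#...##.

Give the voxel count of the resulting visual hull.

remaining voxels: 193

initial block: 10^3 = 1000
[1] x-view keeps 74 columns → grid now 740
[2] z-view keeps 26 columns → grid now 193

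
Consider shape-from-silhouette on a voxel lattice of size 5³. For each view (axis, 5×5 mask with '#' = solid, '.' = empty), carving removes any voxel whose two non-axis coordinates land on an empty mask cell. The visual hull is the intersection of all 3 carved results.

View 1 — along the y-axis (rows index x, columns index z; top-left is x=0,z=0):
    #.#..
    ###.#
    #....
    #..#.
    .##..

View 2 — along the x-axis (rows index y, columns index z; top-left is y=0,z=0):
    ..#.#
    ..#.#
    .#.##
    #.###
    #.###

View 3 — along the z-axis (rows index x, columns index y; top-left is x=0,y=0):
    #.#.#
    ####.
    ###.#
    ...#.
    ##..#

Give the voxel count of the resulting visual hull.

|visual hull| = 18

initial block: 5^3 = 125
  1. axis=1 (XZ plane), |mask|=11  ⇒  voxels=55
  2. axis=0 (YZ plane), |mask|=15  ⇒  voxels=30
  3. axis=2 (XY plane), |mask|=15  ⇒  voxels=18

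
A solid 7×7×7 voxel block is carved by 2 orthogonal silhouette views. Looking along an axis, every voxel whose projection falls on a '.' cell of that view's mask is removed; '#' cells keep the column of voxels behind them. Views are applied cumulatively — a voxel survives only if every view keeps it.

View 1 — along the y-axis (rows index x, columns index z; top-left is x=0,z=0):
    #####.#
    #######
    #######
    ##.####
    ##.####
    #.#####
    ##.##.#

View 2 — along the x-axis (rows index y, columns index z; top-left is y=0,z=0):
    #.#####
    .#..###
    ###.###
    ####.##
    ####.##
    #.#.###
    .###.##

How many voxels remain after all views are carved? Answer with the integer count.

before carving: 343 voxels (7×7×7)
step 1: project along y, AND mask (43/49) → |grid| = 301
step 2: project along x, AND mask (38/49) → |grid| = 229

remaining voxels: 229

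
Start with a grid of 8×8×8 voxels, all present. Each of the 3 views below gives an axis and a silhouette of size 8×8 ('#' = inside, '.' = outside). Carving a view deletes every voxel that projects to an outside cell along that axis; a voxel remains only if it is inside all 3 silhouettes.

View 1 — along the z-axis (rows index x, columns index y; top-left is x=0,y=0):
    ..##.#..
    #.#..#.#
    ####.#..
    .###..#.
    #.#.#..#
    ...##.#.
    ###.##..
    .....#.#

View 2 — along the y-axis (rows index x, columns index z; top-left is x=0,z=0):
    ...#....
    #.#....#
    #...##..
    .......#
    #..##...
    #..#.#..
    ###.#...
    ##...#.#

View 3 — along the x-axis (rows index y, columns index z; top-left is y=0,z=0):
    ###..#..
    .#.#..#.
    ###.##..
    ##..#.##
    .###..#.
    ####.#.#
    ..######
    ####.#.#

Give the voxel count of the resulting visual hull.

voxel count = 53

initial block: 8^3 = 512
carve view 1 (along z, XY-mask fill 30/64): 240 voxels remain
carve view 2 (along y, XZ-mask fill 22/64): 83 voxels remain
carve view 3 (along x, YZ-mask fill 39/64): 53 voxels remain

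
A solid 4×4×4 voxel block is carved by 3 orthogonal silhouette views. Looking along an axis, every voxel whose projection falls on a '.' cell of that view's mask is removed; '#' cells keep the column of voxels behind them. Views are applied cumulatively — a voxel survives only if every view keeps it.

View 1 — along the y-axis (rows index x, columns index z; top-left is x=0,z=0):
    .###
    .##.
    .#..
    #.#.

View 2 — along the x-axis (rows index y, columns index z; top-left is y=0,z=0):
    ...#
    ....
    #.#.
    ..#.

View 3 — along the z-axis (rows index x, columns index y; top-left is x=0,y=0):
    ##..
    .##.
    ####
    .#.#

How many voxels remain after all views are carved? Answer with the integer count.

3 voxels

initial block: 4^3 = 64
[1] y-view keeps 8 columns → grid now 32
[2] x-view keeps 4 columns → grid now 8
[3] z-view keeps 10 columns → grid now 3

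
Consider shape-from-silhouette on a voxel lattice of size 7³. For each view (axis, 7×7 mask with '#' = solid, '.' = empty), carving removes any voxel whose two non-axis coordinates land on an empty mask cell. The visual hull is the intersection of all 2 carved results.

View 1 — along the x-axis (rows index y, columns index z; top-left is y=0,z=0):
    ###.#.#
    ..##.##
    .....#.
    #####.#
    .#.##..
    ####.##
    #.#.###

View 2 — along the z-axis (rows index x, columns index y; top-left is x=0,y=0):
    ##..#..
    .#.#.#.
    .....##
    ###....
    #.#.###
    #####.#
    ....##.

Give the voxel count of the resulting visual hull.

remaining voxels: 102

initial block: 7^3 = 343
after view 1 [x-axis, 30 of 49 cells solid] → remaining = 210
after view 2 [z-axis, 24 of 49 cells solid] → remaining = 102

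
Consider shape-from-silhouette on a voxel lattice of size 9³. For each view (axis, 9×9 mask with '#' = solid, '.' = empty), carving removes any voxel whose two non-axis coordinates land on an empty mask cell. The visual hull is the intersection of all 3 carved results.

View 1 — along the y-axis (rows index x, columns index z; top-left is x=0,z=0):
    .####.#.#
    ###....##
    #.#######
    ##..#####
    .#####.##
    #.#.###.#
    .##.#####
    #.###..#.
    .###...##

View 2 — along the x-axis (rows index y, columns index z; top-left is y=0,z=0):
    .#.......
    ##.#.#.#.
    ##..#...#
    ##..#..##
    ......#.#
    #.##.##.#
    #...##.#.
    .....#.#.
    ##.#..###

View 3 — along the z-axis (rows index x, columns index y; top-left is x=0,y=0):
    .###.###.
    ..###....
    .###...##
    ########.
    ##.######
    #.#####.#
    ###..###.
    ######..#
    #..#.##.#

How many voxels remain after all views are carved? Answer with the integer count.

voxel count = 149

before carving: 729 voxels (9×9×9)
after view 1 [y-axis, 56 of 81 cells solid] → remaining = 504
after view 2 [x-axis, 35 of 81 cells solid] → remaining = 214
after view 3 [z-axis, 55 of 81 cells solid] → remaining = 149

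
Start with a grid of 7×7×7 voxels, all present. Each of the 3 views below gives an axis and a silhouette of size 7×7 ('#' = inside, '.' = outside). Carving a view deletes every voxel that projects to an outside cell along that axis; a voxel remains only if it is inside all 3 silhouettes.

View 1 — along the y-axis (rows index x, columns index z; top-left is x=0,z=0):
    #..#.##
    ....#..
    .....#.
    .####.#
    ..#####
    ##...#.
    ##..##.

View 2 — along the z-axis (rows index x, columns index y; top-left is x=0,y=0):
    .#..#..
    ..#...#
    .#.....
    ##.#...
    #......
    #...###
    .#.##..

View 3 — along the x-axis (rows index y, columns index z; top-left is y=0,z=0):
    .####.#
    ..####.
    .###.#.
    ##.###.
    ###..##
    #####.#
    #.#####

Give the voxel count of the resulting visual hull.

initial block: 7^3 = 343
after view 1 [y-axis, 23 of 49 cells solid] → remaining = 161
after view 2 [z-axis, 16 of 49 cells solid] → remaining = 55
after view 3 [x-axis, 35 of 49 cells solid] → remaining = 39

remaining voxels: 39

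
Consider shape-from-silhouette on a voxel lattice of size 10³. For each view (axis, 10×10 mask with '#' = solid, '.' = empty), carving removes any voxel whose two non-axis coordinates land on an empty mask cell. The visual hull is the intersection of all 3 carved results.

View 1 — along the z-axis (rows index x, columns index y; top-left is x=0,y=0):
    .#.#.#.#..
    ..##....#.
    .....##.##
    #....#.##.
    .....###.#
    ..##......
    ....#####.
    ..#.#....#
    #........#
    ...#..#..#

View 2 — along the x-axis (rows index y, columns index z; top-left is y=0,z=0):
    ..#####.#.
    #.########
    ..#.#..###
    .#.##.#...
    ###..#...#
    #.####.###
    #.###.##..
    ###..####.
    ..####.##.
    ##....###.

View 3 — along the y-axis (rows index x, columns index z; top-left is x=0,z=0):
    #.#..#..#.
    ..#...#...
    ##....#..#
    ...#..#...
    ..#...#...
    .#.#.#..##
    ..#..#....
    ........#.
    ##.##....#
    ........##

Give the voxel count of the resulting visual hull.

before carving: 1000 voxels (10×10×10)
step 1: project along z, AND mask (34/100) → |grid| = 340
step 2: project along x, AND mask (61/100) → |grid| = 203
step 3: project along y, AND mask (29/100) → |grid| = 53

voxel count = 53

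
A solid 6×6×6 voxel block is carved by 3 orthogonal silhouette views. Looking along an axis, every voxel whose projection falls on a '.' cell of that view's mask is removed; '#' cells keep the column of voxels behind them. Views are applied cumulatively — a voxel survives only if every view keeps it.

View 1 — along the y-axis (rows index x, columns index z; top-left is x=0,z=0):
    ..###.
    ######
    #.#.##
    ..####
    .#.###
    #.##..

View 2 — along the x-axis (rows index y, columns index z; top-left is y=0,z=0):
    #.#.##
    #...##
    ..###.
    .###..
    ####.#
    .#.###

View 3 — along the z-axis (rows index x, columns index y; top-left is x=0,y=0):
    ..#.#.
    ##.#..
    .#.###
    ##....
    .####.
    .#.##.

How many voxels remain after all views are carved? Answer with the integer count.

full grid |V| = 216
[1] y-view keeps 24 columns → grid now 144
[2] x-view keeps 22 columns → grid now 91
[3] z-view keeps 18 columns → grid now 44

|visual hull| = 44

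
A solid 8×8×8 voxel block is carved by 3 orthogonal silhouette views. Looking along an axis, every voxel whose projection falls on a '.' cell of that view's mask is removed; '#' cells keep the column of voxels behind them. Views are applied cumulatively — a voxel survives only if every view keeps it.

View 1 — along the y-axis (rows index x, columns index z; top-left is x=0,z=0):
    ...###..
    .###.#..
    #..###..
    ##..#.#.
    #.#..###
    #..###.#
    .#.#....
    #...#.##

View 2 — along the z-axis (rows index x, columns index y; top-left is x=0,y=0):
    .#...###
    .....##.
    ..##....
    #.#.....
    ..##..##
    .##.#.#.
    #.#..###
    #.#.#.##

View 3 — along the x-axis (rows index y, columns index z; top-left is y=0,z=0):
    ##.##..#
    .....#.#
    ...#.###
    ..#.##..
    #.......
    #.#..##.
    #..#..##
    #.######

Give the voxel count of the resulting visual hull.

initial block: 8^3 = 512
after view 1 [y-axis, 31 of 64 cells solid] → remaining = 248
after view 2 [z-axis, 28 of 64 cells solid] → remaining = 106
after view 3 [x-axis, 30 of 64 cells solid] → remaining = 57

remaining voxels: 57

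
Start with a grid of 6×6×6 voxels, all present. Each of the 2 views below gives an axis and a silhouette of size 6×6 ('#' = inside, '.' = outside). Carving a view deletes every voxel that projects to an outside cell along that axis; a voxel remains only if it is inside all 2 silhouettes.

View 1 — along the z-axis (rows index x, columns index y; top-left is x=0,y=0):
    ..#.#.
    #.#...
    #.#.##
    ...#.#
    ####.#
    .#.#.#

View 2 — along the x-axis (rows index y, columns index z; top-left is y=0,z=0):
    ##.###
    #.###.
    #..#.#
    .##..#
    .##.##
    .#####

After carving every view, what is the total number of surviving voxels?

initial block: 6^3 = 216
carve view 1 (along z, XY-mask fill 18/36): 108 voxels remain
carve view 2 (along x, YZ-mask fill 24/36): 72 voxels remain

|visual hull| = 72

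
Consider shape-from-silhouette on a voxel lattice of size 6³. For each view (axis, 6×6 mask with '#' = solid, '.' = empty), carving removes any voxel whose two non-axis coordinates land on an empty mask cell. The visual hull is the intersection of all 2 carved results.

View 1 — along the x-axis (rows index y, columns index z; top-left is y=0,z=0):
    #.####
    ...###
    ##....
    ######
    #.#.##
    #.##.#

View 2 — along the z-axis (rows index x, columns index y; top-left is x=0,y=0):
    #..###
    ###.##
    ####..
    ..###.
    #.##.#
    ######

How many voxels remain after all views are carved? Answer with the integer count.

106 voxels

initial block: 6^3 = 216
carve view 1 (along x, YZ-mask fill 24/36): 144 voxels remain
carve view 2 (along z, XY-mask fill 26/36): 106 voxels remain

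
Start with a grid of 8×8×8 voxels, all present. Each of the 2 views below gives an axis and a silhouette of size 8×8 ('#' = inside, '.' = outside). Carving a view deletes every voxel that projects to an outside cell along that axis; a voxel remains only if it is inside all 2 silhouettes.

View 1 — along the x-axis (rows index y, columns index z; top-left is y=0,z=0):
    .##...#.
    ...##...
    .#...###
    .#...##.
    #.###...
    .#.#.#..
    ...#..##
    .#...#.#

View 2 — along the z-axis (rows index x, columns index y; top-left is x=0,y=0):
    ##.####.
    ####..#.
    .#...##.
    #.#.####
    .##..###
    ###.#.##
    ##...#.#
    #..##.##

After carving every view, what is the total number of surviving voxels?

122 voxels

before carving: 512 voxels (8×8×8)
V1 x: intersect with YZ mask (25 set) -- 200 left
V2 z: intersect with XY mask (40 set) -- 122 left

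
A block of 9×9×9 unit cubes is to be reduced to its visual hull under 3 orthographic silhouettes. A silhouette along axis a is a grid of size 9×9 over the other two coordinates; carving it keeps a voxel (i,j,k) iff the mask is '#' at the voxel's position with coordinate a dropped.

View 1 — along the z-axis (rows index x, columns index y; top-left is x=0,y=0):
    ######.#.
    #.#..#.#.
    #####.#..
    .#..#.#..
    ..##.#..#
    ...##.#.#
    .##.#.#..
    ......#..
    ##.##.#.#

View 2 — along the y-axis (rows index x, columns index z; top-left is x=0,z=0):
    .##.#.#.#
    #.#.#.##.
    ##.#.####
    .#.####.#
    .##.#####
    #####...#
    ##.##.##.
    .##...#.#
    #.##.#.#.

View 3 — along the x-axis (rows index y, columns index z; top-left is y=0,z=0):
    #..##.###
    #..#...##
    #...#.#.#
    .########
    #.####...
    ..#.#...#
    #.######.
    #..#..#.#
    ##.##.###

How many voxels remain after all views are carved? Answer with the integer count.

remaining voxels: 139

start: 9×9×9 = 729 voxels
V1 z: intersect with XY mask (39 set) -- 351 left
V2 y: intersect with XZ mask (51 set) -- 225 left
V3 x: intersect with YZ mask (48 set) -- 139 left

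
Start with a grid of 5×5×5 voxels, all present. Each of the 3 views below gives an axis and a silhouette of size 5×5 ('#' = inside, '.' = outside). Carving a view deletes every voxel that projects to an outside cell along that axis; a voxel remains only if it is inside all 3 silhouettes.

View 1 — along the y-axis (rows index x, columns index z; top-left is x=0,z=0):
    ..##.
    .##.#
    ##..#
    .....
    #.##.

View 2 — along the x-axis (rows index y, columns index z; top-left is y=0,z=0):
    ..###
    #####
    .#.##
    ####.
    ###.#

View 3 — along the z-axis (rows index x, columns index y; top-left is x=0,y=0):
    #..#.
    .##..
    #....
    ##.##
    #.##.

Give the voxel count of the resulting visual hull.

start: 5×5×5 = 125 voxels
step 1: project along y, AND mask (11/25) → |grid| = 55
step 2: project along x, AND mask (19/25) → |grid| = 42
step 3: project along z, AND mask (12/25) → |grid| = 16

voxel count = 16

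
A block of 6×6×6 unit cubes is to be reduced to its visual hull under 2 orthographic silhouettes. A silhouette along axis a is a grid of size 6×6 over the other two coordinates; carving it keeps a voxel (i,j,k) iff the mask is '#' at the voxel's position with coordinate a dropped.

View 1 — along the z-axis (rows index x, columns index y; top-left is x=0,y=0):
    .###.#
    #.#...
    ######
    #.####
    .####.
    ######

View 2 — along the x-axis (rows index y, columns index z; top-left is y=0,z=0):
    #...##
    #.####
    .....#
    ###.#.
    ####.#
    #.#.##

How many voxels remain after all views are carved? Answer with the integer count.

before carving: 216 voxels (6×6×6)
step 1: project along z, AND mask (27/36) → |grid| = 162
step 2: project along x, AND mask (22/36) → |grid| = 94

|visual hull| = 94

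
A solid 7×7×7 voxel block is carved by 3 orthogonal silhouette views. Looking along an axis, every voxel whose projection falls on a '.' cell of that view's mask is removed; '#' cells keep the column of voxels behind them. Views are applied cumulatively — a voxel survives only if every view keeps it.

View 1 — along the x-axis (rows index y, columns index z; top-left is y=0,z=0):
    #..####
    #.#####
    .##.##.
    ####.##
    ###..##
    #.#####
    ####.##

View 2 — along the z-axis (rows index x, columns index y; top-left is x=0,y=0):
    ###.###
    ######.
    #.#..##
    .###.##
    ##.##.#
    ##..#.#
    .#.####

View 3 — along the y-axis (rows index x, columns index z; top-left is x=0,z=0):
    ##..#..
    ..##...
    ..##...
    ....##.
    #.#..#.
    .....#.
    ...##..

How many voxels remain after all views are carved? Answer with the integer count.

|visual hull| = 59

initial block: 7^3 = 343
[1] x-view keeps 38 columns → grid now 266
[2] z-view keeps 35 columns → grid now 192
[3] y-view keeps 15 columns → grid now 59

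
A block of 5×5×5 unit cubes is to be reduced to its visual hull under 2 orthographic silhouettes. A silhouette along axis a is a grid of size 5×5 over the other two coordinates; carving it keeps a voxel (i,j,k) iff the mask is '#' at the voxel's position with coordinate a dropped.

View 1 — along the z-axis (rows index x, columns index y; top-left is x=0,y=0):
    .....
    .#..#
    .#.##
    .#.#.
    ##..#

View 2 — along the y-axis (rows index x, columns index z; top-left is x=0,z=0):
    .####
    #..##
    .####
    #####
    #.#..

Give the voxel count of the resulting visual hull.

34 voxels

start: 5×5×5 = 125 voxels
after view 1 [z-axis, 10 of 25 cells solid] → remaining = 50
after view 2 [y-axis, 18 of 25 cells solid] → remaining = 34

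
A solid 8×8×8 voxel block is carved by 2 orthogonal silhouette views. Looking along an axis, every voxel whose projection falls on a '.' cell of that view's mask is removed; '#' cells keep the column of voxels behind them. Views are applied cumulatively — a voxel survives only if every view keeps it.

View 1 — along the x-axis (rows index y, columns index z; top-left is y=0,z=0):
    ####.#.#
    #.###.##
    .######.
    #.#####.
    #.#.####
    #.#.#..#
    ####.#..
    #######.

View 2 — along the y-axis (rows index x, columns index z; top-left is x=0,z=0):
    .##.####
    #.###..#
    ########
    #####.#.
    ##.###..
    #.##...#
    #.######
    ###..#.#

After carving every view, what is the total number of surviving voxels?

initial block: 8^3 = 512
step 1: project along x, AND mask (46/64) → |grid| = 368
step 2: project along y, AND mask (46/64) → |grid| = 271

|visual hull| = 271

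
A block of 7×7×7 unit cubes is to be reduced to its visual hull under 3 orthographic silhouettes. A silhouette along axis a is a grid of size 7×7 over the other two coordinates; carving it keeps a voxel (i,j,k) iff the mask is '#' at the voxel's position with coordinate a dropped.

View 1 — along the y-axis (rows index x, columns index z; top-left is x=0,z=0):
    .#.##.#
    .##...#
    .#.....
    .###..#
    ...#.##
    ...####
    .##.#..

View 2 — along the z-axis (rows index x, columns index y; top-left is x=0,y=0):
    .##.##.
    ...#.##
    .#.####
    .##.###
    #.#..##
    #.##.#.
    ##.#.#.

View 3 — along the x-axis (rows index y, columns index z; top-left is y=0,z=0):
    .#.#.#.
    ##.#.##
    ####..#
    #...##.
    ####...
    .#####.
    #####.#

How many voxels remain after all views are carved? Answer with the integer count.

60 voxels

initial block: 7^3 = 343
  1. axis=1 (XZ plane), |mask|=22  ⇒  voxels=154
  2. axis=2 (XY plane), |mask|=29  ⇒  voxels=90
  3. axis=0 (YZ plane), |mask|=31  ⇒  voxels=60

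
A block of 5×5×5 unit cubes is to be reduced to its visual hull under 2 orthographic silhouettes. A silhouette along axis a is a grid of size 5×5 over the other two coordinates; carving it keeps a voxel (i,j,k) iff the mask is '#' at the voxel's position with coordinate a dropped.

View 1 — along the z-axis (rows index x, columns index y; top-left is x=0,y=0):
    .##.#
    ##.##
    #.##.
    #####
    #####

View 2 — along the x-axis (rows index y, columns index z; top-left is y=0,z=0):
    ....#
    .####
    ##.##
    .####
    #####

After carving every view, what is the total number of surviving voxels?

remaining voxels: 72

start: 5×5×5 = 125 voxels
  1. axis=2 (XY plane), |mask|=20  ⇒  voxels=100
  2. axis=0 (YZ plane), |mask|=18  ⇒  voxels=72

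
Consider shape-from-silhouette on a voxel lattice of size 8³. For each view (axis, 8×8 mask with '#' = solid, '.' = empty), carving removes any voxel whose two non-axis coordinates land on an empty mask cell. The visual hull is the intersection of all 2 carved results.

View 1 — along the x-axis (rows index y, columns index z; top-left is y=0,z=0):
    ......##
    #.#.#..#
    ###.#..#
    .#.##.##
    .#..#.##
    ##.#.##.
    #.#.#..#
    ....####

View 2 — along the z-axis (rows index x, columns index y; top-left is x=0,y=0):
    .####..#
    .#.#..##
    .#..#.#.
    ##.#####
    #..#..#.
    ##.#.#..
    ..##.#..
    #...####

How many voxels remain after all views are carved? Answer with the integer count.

before carving: 512 voxels (8×8×8)
after view 1 [x-axis, 33 of 64 cells solid] → remaining = 264
after view 2 [z-axis, 34 of 64 cells solid] → remaining = 140

|visual hull| = 140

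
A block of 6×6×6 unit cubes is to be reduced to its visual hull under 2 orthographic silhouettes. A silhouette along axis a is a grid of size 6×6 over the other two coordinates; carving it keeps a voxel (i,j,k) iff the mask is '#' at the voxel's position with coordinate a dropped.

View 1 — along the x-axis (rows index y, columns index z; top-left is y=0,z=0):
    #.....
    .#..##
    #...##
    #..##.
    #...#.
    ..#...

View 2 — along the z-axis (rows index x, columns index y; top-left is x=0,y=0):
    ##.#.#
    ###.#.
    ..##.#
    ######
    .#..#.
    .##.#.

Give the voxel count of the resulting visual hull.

full grid |V| = 216
V1 x: intersect with YZ mask (13 set) -- 78 left
V2 z: intersect with XY mask (22 set) -- 50 left

remaining voxels: 50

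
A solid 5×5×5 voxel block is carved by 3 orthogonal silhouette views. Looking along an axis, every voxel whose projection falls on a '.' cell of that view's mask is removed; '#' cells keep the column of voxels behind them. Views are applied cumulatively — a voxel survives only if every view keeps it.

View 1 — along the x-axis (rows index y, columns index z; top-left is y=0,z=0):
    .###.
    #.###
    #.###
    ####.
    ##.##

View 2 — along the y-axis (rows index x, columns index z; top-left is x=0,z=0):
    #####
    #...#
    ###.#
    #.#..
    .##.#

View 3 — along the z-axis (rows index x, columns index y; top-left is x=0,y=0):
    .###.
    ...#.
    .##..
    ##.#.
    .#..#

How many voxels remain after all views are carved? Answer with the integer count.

|visual hull| = 28

full grid |V| = 125
carve view 1 (along x, YZ-mask fill 19/25): 95 voxels remain
carve view 2 (along y, XZ-mask fill 16/25): 58 voxels remain
carve view 3 (along z, XY-mask fill 11/25): 28 voxels remain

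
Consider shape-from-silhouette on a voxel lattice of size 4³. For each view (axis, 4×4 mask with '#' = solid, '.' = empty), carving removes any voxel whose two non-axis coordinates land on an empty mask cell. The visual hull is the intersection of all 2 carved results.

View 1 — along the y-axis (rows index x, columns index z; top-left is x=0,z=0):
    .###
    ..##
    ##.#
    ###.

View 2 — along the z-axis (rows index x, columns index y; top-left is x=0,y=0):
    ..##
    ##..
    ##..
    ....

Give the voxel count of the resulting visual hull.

initial block: 4^3 = 64
step 1: project along y, AND mask (11/16) → |grid| = 44
step 2: project along z, AND mask (6/16) → |grid| = 16

voxel count = 16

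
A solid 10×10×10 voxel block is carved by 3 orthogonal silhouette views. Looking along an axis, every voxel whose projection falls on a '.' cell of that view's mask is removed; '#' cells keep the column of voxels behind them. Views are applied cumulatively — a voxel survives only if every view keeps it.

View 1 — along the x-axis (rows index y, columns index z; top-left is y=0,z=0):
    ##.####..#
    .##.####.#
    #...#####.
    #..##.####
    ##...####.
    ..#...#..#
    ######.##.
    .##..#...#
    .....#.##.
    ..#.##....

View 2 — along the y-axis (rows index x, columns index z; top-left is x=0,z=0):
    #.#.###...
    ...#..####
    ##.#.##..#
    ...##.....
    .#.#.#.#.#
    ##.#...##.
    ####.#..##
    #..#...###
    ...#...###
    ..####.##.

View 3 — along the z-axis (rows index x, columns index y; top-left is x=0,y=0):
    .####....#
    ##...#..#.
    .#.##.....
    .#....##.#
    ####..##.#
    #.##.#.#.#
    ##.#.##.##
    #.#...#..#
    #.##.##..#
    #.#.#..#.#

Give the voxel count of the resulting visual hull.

before carving: 1000 voxels (10×10×10)
step 1: project along x, AND mask (54/100) → |grid| = 540
step 2: project along y, AND mask (50/100) → |grid| = 259
step 3: project along z, AND mask (51/100) → |grid| = 137

voxel count = 137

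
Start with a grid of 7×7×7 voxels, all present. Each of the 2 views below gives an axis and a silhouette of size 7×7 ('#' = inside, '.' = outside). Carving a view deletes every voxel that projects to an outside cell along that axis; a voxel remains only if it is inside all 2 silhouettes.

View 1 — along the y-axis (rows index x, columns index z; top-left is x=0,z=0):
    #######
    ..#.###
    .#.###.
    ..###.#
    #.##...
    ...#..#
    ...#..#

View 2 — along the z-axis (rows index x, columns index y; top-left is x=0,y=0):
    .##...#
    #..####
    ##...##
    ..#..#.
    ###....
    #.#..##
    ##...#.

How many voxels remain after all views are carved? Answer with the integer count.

voxel count = 88

initial block: 7^3 = 343
carve view 1 (along y, XZ-mask fill 26/49): 182 voxels remain
carve view 2 (along z, XY-mask fill 24/49): 88 voxels remain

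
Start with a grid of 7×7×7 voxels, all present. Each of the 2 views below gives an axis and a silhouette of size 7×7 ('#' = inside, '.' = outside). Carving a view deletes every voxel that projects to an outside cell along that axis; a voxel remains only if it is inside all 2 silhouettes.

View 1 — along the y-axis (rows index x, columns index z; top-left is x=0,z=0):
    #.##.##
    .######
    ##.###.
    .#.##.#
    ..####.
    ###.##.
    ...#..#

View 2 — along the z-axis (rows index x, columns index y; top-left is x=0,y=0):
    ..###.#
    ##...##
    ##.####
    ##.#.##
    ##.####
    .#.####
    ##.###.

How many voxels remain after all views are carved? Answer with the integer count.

153 voxels

before carving: 343 voxels (7×7×7)
  1. axis=1 (XZ plane), |mask|=31  ⇒  voxels=217
  2. axis=2 (XY plane), |mask|=35  ⇒  voxels=153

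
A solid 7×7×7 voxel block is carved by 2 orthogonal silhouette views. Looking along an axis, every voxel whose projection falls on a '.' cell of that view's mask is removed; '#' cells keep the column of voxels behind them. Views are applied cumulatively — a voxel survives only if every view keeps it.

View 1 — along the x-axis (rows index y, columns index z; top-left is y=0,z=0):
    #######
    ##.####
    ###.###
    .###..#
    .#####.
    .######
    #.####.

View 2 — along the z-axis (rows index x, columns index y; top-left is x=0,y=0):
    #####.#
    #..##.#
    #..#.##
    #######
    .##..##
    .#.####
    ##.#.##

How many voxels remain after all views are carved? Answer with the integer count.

start: 7×7×7 = 343 voxels
carve view 1 (along x, YZ-mask fill 39/49): 273 voxels remain
carve view 2 (along z, XY-mask fill 35/49): 192 voxels remain

192 voxels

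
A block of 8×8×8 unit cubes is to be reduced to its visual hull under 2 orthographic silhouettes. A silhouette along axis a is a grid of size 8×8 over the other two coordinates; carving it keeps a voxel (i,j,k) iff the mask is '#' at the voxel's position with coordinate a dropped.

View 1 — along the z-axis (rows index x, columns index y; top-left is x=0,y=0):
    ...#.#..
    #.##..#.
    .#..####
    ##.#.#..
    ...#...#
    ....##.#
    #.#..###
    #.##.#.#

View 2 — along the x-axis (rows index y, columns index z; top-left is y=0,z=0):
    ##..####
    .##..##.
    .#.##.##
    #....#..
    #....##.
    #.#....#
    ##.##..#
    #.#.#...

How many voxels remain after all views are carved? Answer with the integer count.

|visual hull| = 111

initial block: 8^3 = 512
  1. axis=2 (XY plane), |mask|=30  ⇒  voxels=240
  2. axis=0 (YZ plane), |mask|=31  ⇒  voxels=111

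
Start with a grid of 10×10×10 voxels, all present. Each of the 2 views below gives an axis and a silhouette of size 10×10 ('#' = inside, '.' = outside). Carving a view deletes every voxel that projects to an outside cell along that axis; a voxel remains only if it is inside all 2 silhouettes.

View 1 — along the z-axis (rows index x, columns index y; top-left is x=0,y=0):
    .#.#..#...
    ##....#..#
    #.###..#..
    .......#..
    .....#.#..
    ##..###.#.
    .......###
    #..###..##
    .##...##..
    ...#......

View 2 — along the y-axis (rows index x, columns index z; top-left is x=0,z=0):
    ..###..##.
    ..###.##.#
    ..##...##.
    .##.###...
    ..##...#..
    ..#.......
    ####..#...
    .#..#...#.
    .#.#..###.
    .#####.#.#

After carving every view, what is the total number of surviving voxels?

initial block: 10^3 = 1000
carve view 1 (along z, XY-mask fill 35/100): 350 voxels remain
carve view 2 (along y, XZ-mask fill 44/100): 136 voxels remain

|visual hull| = 136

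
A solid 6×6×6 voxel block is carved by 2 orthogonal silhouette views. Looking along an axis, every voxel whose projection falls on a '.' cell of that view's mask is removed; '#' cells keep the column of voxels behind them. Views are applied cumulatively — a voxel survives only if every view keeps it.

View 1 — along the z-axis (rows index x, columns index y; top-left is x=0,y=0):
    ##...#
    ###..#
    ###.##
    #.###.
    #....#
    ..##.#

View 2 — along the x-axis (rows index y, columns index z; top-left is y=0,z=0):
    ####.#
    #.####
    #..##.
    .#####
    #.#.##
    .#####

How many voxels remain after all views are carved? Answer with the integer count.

full grid |V| = 216
after view 1 [z-axis, 21 of 36 cells solid] → remaining = 126
after view 2 [x-axis, 27 of 36 cells solid] → remaining = 95

remaining voxels: 95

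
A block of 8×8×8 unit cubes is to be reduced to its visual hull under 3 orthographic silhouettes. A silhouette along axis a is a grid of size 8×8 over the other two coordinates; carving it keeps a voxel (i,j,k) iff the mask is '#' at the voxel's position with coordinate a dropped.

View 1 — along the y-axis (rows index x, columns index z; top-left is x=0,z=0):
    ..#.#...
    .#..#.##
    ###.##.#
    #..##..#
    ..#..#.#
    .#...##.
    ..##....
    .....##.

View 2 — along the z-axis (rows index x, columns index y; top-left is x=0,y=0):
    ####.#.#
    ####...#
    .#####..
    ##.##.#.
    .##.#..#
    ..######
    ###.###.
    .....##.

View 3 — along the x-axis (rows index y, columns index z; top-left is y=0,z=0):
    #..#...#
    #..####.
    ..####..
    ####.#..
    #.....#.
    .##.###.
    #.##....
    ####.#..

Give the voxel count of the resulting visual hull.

voxel count = 62

initial block: 8^3 = 512
after view 1 [y-axis, 26 of 64 cells solid] → remaining = 208
after view 2 [z-axis, 39 of 64 cells solid] → remaining = 128
after view 3 [x-axis, 32 of 64 cells solid] → remaining = 62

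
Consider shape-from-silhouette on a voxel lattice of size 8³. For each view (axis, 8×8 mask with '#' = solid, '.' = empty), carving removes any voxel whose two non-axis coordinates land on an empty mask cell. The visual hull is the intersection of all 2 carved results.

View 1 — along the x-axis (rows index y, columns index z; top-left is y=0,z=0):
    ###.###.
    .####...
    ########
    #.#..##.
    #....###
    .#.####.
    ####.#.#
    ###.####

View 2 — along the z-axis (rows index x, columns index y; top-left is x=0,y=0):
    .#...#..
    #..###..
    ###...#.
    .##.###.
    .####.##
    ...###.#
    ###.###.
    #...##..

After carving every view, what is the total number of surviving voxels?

180 voxels

start: 8×8×8 = 512 voxels
step 1: project along x, AND mask (44/64) → |grid| = 352
step 2: project along z, AND mask (34/64) → |grid| = 180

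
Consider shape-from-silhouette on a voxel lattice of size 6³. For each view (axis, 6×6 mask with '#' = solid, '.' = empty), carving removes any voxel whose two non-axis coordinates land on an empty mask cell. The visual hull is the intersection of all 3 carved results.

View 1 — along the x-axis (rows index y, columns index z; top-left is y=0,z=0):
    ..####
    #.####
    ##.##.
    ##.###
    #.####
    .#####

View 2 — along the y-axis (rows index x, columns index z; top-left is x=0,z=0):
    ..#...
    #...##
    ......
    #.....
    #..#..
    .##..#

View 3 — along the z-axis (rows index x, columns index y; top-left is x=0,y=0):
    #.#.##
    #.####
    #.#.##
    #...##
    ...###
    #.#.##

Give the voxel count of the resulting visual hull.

before carving: 216 voxels (6×6×6)
  1. axis=0 (YZ plane), |mask|=28  ⇒  voxels=168
  2. axis=1 (XZ plane), |mask|=10  ⇒  voxels=45
  3. axis=2 (XY plane), |mask|=23  ⇒  voxels=29

|visual hull| = 29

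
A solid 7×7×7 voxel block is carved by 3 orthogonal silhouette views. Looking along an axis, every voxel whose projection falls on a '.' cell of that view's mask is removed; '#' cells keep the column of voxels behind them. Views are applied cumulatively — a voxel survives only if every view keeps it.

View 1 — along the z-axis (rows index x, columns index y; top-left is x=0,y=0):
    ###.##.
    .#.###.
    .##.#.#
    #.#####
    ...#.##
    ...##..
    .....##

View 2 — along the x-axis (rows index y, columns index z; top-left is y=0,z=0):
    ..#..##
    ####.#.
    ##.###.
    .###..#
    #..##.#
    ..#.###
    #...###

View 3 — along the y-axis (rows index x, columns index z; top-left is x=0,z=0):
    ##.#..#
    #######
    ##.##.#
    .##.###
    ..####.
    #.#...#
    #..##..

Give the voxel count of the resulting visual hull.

74 voxels

before carving: 343 voxels (7×7×7)
V1 z: intersect with XY mask (26 set) -- 182 left
V2 x: intersect with YZ mask (29 set) -- 108 left
V3 y: intersect with XZ mask (31 set) -- 74 left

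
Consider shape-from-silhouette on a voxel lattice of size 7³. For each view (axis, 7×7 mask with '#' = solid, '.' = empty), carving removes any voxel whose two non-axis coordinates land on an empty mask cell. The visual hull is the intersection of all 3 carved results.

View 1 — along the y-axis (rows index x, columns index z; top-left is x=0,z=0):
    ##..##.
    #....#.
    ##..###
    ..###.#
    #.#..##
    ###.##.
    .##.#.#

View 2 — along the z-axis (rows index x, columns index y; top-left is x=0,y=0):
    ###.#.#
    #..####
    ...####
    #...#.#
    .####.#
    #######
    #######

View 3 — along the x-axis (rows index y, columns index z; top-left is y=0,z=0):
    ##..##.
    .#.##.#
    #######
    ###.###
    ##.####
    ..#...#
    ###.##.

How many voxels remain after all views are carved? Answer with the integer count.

remaining voxels: 109

initial block: 7^3 = 343
after view 1 [y-axis, 28 of 49 cells solid] → remaining = 196
after view 2 [z-axis, 36 of 49 cells solid] → remaining = 145
after view 3 [x-axis, 34 of 49 cells solid] → remaining = 109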